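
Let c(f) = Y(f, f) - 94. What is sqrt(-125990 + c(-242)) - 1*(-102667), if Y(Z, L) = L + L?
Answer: 102667 + 2*I*sqrt(31642) ≈ 1.0267e+5 + 355.76*I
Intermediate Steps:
Y(Z, L) = 2*L
c(f) = -94 + 2*f (c(f) = 2*f - 94 = -94 + 2*f)
sqrt(-125990 + c(-242)) - 1*(-102667) = sqrt(-125990 + (-94 + 2*(-242))) - 1*(-102667) = sqrt(-125990 + (-94 - 484)) + 102667 = sqrt(-125990 - 578) + 102667 = sqrt(-126568) + 102667 = 2*I*sqrt(31642) + 102667 = 102667 + 2*I*sqrt(31642)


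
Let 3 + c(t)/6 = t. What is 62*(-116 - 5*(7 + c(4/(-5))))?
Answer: -2294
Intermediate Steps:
c(t) = -18 + 6*t
62*(-116 - 5*(7 + c(4/(-5)))) = 62*(-116 - 5*(7 + (-18 + 6*(4/(-5))))) = 62*(-116 - 5*(7 + (-18 + 6*(4*(-⅕))))) = 62*(-116 - 5*(7 + (-18 + 6*(-⅘)))) = 62*(-116 - 5*(7 + (-18 - 24/5))) = 62*(-116 - 5*(7 - 114/5)) = 62*(-116 - 5*(-79/5)) = 62*(-116 + 79) = 62*(-37) = -2294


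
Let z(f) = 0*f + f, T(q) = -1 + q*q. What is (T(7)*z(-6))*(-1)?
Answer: 288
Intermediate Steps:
T(q) = -1 + q**2
z(f) = f (z(f) = 0 + f = f)
(T(7)*z(-6))*(-1) = ((-1 + 7**2)*(-6))*(-1) = ((-1 + 49)*(-6))*(-1) = (48*(-6))*(-1) = -288*(-1) = 288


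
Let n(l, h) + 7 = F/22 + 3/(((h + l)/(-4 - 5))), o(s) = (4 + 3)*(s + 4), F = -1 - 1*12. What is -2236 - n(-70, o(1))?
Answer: -1716469/770 ≈ -2229.2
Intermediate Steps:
F = -13 (F = -1 - 12 = -13)
o(s) = 28 + 7*s (o(s) = 7*(4 + s) = 28 + 7*s)
n(l, h) = -167/22 + 3/(-h/9 - l/9) (n(l, h) = -7 + (-13/22 + 3/(((h + l)/(-4 - 5)))) = -7 + (-13*1/22 + 3/(((h + l)/(-9)))) = -7 + (-13/22 + 3/(((h + l)*(-1/9)))) = -7 + (-13/22 + 3/(-h/9 - l/9)) = -167/22 + 3/(-h/9 - l/9))
-2236 - n(-70, o(1)) = -2236 - (-594 - 167*(28 + 7*1) - 167*(-70))/(22*((28 + 7*1) - 70)) = -2236 - (-594 - 167*(28 + 7) + 11690)/(22*((28 + 7) - 70)) = -2236 - (-594 - 167*35 + 11690)/(22*(35 - 70)) = -2236 - (-594 - 5845 + 11690)/(22*(-35)) = -2236 - (-1)*5251/(22*35) = -2236 - 1*(-5251/770) = -2236 + 5251/770 = -1716469/770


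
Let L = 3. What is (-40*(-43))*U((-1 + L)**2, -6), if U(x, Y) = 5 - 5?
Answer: 0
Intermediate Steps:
U(x, Y) = 0
(-40*(-43))*U((-1 + L)**2, -6) = -40*(-43)*0 = 1720*0 = 0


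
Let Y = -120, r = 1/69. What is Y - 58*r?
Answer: -8338/69 ≈ -120.84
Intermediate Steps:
r = 1/69 ≈ 0.014493
Y - 58*r = -120 - 58*1/69 = -120 - 58/69 = -8338/69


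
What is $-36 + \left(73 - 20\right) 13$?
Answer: $653$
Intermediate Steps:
$-36 + \left(73 - 20\right) 13 = -36 + 53 \cdot 13 = -36 + 689 = 653$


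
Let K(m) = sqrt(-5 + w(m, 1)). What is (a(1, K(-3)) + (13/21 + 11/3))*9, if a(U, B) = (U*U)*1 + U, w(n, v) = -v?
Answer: 396/7 ≈ 56.571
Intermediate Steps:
K(m) = I*sqrt(6) (K(m) = sqrt(-5 - 1*1) = sqrt(-5 - 1) = sqrt(-6) = I*sqrt(6))
a(U, B) = U + U**2 (a(U, B) = U**2*1 + U = U**2 + U = U + U**2)
(a(1, K(-3)) + (13/21 + 11/3))*9 = (1*(1 + 1) + (13/21 + 11/3))*9 = (1*2 + (13*(1/21) + 11*(1/3)))*9 = (2 + (13/21 + 11/3))*9 = (2 + 30/7)*9 = (44/7)*9 = 396/7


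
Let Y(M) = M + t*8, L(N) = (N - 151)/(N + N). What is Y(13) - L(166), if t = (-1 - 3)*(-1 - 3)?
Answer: 46797/332 ≈ 140.95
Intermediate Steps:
t = 16 (t = -4*(-4) = 16)
L(N) = (-151 + N)/(2*N) (L(N) = (-151 + N)/((2*N)) = (-151 + N)*(1/(2*N)) = (-151 + N)/(2*N))
Y(M) = 128 + M (Y(M) = M + 16*8 = M + 128 = 128 + M)
Y(13) - L(166) = (128 + 13) - (-151 + 166)/(2*166) = 141 - 15/(2*166) = 141 - 1*15/332 = 141 - 15/332 = 46797/332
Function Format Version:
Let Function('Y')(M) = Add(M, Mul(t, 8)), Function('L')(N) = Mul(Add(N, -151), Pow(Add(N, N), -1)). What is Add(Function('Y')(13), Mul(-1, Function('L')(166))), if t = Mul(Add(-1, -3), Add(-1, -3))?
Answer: Rational(46797, 332) ≈ 140.95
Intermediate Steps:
t = 16 (t = Mul(-4, -4) = 16)
Function('L')(N) = Mul(Rational(1, 2), Pow(N, -1), Add(-151, N)) (Function('L')(N) = Mul(Add(-151, N), Pow(Mul(2, N), -1)) = Mul(Add(-151, N), Mul(Rational(1, 2), Pow(N, -1))) = Mul(Rational(1, 2), Pow(N, -1), Add(-151, N)))
Function('Y')(M) = Add(128, M) (Function('Y')(M) = Add(M, Mul(16, 8)) = Add(M, 128) = Add(128, M))
Add(Function('Y')(13), Mul(-1, Function('L')(166))) = Add(Add(128, 13), Mul(-1, Mul(Rational(1, 2), Pow(166, -1), Add(-151, 166)))) = Add(141, Mul(-1, Mul(Rational(1, 2), Rational(1, 166), 15))) = Add(141, Mul(-1, Rational(15, 332))) = Add(141, Rational(-15, 332)) = Rational(46797, 332)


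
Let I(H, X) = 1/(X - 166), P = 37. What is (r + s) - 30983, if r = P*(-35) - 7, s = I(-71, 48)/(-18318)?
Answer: -69784802339/2161524 ≈ -32285.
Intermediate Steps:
I(H, X) = 1/(-166 + X)
s = 1/2161524 (s = 1/((-166 + 48)*(-18318)) = -1/18318/(-118) = -1/118*(-1/18318) = 1/2161524 ≈ 4.6264e-7)
r = -1302 (r = 37*(-35) - 7 = -1295 - 7 = -1302)
(r + s) - 30983 = (-1302 + 1/2161524) - 30983 = -2814304247/2161524 - 30983 = -69784802339/2161524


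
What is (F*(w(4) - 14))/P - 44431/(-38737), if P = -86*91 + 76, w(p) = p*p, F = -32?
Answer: 173409709/150105875 ≈ 1.1552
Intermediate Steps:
w(p) = p²
P = -7750 (P = -7826 + 76 = -7750)
(F*(w(4) - 14))/P - 44431/(-38737) = -32*(4² - 14)/(-7750) - 44431/(-38737) = -32*(16 - 14)*(-1/7750) - 44431*(-1/38737) = -32*2*(-1/7750) + 44431/38737 = -64*(-1/7750) + 44431/38737 = 32/3875 + 44431/38737 = 173409709/150105875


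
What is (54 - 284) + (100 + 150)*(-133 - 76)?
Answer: -52480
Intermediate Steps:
(54 - 284) + (100 + 150)*(-133 - 76) = -230 + 250*(-209) = -230 - 52250 = -52480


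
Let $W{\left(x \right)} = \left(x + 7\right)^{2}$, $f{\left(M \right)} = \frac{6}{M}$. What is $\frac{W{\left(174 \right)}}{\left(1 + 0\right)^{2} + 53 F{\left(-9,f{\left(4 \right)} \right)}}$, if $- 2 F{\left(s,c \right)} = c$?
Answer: $- \frac{131044}{155} \approx -845.45$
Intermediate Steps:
$F{\left(s,c \right)} = - \frac{c}{2}$
$W{\left(x \right)} = \left(7 + x\right)^{2}$
$\frac{W{\left(174 \right)}}{\left(1 + 0\right)^{2} + 53 F{\left(-9,f{\left(4 \right)} \right)}} = \frac{\left(7 + 174\right)^{2}}{\left(1 + 0\right)^{2} + 53 \left(- \frac{6 \cdot \frac{1}{4}}{2}\right)} = \frac{181^{2}}{1^{2} + 53 \left(- \frac{6 \cdot \frac{1}{4}}{2}\right)} = \frac{32761}{1 + 53 \left(\left(- \frac{1}{2}\right) \frac{3}{2}\right)} = \frac{32761}{1 + 53 \left(- \frac{3}{4}\right)} = \frac{32761}{1 - \frac{159}{4}} = \frac{32761}{- \frac{155}{4}} = 32761 \left(- \frac{4}{155}\right) = - \frac{131044}{155}$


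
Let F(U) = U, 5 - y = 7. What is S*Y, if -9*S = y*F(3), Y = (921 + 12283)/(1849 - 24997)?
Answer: -6602/17361 ≈ -0.38028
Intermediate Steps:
y = -2 (y = 5 - 1*7 = 5 - 7 = -2)
Y = -3301/5787 (Y = 13204/(-23148) = 13204*(-1/23148) = -3301/5787 ≈ -0.57042)
S = ⅔ (S = -(-2)*3/9 = -⅑*(-6) = ⅔ ≈ 0.66667)
S*Y = (⅔)*(-3301/5787) = -6602/17361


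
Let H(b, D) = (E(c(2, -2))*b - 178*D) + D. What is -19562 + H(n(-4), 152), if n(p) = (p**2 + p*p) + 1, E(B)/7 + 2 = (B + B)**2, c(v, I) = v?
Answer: -43232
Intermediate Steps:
E(B) = -14 + 28*B**2 (E(B) = -14 + 7*(B + B)**2 = -14 + 7*(2*B)**2 = -14 + 7*(4*B**2) = -14 + 28*B**2)
n(p) = 1 + 2*p**2 (n(p) = (p**2 + p**2) + 1 = 2*p**2 + 1 = 1 + 2*p**2)
H(b, D) = -177*D + 98*b (H(b, D) = ((-14 + 28*2**2)*b - 178*D) + D = ((-14 + 28*4)*b - 178*D) + D = ((-14 + 112)*b - 178*D) + D = (98*b - 178*D) + D = (-178*D + 98*b) + D = -177*D + 98*b)
-19562 + H(n(-4), 152) = -19562 + (-177*152 + 98*(1 + 2*(-4)**2)) = -19562 + (-26904 + 98*(1 + 2*16)) = -19562 + (-26904 + 98*(1 + 32)) = -19562 + (-26904 + 98*33) = -19562 + (-26904 + 3234) = -19562 - 23670 = -43232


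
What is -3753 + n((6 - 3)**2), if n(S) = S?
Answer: -3744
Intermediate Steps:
-3753 + n((6 - 3)**2) = -3753 + (6 - 3)**2 = -3753 + 3**2 = -3753 + 9 = -3744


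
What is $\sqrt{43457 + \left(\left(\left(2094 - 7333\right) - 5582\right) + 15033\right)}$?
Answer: $\sqrt{47669} \approx 218.33$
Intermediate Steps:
$\sqrt{43457 + \left(\left(\left(2094 - 7333\right) - 5582\right) + 15033\right)} = \sqrt{43457 + \left(\left(-5239 - 5582\right) + 15033\right)} = \sqrt{43457 + \left(-10821 + 15033\right)} = \sqrt{43457 + 4212} = \sqrt{47669}$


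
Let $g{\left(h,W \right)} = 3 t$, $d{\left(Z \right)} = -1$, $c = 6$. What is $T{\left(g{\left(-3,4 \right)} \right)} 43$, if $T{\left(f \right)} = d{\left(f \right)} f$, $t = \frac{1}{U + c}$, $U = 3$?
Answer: $- \frac{43}{3} \approx -14.333$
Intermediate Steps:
$t = \frac{1}{9}$ ($t = \frac{1}{3 + 6} = \frac{1}{9} \approx 0.11111$)
$g{\left(h,W \right)} = \frac{1}{3}$ ($g{\left(h,W \right)} = 3 \cdot \frac{1}{9} = \frac{1}{3}$)
$T{\left(f \right)} = - f$
$T{\left(g{\left(-3,4 \right)} \right)} 43 = \left(-1\right) \frac{1}{3} \cdot 43 = \left(- \frac{1}{3}\right) 43 = - \frac{43}{3}$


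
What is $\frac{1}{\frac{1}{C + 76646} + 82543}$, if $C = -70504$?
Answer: $\frac{6142}{506979107} \approx 1.2115 \cdot 10^{-5}$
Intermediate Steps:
$\frac{1}{\frac{1}{C + 76646} + 82543} = \frac{1}{\frac{1}{-70504 + 76646} + 82543} = \frac{1}{\frac{1}{6142} + 82543} = \frac{1}{\frac{506979107}{6142}} = \frac{6142}{506979107}$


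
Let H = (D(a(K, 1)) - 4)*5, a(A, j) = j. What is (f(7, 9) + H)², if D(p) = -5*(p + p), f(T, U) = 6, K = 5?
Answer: 4096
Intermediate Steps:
D(p) = -10*p
H = -70 (H = (-10*1 - 4)*5 = (-10 - 4)*5 = -14*5 = -70)
(f(7, 9) + H)² = (6 - 70)² = (-64)² = 4096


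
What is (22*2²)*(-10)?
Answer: -880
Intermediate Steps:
(22*2²)*(-10) = (22*4)*(-10) = 88*(-10) = -880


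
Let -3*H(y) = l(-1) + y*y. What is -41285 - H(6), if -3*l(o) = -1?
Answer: -371456/9 ≈ -41273.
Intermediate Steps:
l(o) = ⅓ (l(o) = -⅓*(-1) = ⅓)
H(y) = -⅑ - y²/3 (H(y) = -(⅓ + y*y)/3 = -(⅓ + y²)/3 = -⅑ - y²/3)
-41285 - H(6) = -41285 - (-⅑ - ⅓*6²) = -41285 - (-⅑ - ⅓*36) = -41285 - (-⅑ - 12) = -41285 - 1*(-109/9) = -41285 + 109/9 = -371456/9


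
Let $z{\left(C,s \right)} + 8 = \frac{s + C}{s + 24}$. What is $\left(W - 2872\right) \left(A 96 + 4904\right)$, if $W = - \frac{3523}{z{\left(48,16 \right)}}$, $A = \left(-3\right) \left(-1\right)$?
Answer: $- \frac{48213561}{4} \approx -1.2053 \cdot 10^{7}$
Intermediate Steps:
$A = 3$
$z{\left(C,s \right)} = -8 + \frac{C + s}{24 + s}$ ($z{\left(C,s \right)} = -8 + \frac{s + C}{s + 24} = -8 + \frac{C + s}{24 + s}$)
$W = \frac{17615}{32}$ ($W = - \frac{3523}{\frac{1}{24 + 16} \left(-192 + 48 - 112\right)} = - \frac{3523}{\frac{1}{40} \left(-192 + 48 - 112\right)} = - \frac{3523}{\frac{1}{40} \left(-256\right)} = - \frac{3523}{- \frac{32}{5}} = \left(-3523\right) \left(- \frac{5}{32}\right) = \frac{17615}{32} \approx 550.47$)
$\left(W - 2872\right) \left(A 96 + 4904\right) = \left(\frac{17615}{32} - 2872\right) \left(3 \cdot 96 + 4904\right) = - \frac{74289 \left(288 + 4904\right)}{32} = \left(- \frac{74289}{32}\right) 5192 = - \frac{48213561}{4}$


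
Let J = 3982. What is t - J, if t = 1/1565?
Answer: -6231829/1565 ≈ -3982.0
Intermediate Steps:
t = 1/1565 ≈ 0.00063898
t - J = 1/1565 - 1*3982 = 1/1565 - 3982 = -6231829/1565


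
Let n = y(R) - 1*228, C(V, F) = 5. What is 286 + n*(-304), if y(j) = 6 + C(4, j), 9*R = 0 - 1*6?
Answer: 66254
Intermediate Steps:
R = -⅔ (R = (0 - 1*6)/9 = (0 - 6)/9 = (⅑)*(-6) = -⅔ ≈ -0.66667)
y(j) = 11 (y(j) = 6 + 5 = 11)
n = -217 (n = 11 - 1*228 = 11 - 228 = -217)
286 + n*(-304) = 286 - 217*(-304) = 286 + 65968 = 66254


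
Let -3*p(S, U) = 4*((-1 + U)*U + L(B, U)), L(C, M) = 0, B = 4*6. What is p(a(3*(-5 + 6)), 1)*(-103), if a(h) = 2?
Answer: 0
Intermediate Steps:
B = 24
p(S, U) = -4*U*(-1 + U)/3 (p(S, U) = -4*((-1 + U)*U + 0)/3 = -4*(U*(-1 + U) + 0)/3 = -4*U*(-1 + U)/3)
p(a(3*(-5 + 6)), 1)*(-103) = ((4/3)*1*(1 - 1*1))*(-103) = ((4/3)*1*(1 - 1))*(-103) = ((4/3)*1*0)*(-103) = 0*(-103) = 0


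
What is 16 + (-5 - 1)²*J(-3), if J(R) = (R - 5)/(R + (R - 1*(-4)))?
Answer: 160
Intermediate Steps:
J(R) = (-5 + R)/(4 + 2*R) (J(R) = (-5 + R)/(R + (R + 4)) = (-5 + R)/(R + (4 + R)) = (-5 + R)/(4 + 2*R))
16 + (-5 - 1)²*J(-3) = 16 + (-5 - 1)²*((-5 - 3)/(2*(2 - 3))) = 16 + (-6)²*((½)*(-8)/(-1)) = 16 + 36*((½)*(-1)*(-8)) = 16 + 36*4 = 16 + 144 = 160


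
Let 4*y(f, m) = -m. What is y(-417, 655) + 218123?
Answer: 871837/4 ≈ 2.1796e+5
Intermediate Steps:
y(f, m) = -m/4 (y(f, m) = (-m)/4 = -m/4)
y(-417, 655) + 218123 = -¼*655 + 218123 = -655/4 + 218123 = 871837/4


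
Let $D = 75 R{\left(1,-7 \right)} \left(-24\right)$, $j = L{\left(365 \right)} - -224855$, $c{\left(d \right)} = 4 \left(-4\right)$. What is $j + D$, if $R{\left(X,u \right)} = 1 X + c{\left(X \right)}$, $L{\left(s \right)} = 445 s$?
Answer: $414280$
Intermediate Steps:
$c{\left(d \right)} = -16$
$R{\left(X,u \right)} = -16 + X$ ($R{\left(X,u \right)} = 1 X - 16 = X - 16 = -16 + X$)
$j = 387280$ ($j = 445 \cdot 365 - -224855 = 162425 + 224855 = 387280$)
$D = 27000$ ($D = 75 \left(-16 + 1\right) \left(-24\right) = 75 \left(-15\right) \left(-24\right) = \left(-1125\right) \left(-24\right) = 27000$)
$j + D = 387280 + 27000 = 414280$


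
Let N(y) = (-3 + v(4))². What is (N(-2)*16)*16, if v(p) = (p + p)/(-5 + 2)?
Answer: 73984/9 ≈ 8220.4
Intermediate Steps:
v(p) = -2*p/3 (v(p) = (2*p)/(-3) = (2*p)*(-⅓) = -2*p/3)
N(y) = 289/9 (N(y) = (-3 - ⅔*4)² = (-3 - 8/3)² = (-17/3)² = 289/9)
(N(-2)*16)*16 = ((289/9)*16)*16 = (4624/9)*16 = 73984/9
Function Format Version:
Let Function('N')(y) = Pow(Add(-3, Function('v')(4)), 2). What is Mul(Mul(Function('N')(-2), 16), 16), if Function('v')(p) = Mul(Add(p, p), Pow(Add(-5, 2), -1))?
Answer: Rational(73984, 9) ≈ 8220.4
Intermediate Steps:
Function('v')(p) = Mul(Rational(-2, 3), p) (Function('v')(p) = Mul(Mul(2, p), Pow(-3, -1)) = Mul(Mul(2, p), Rational(-1, 3)) = Mul(Rational(-2, 3), p))
Function('N')(y) = Rational(289, 9) (Function('N')(y) = Pow(Add(-3, Mul(Rational(-2, 3), 4)), 2) = Pow(Add(-3, Rational(-8, 3)), 2) = Pow(Rational(-17, 3), 2) = Rational(289, 9))
Mul(Mul(Function('N')(-2), 16), 16) = Mul(Mul(Rational(289, 9), 16), 16) = Mul(Rational(4624, 9), 16) = Rational(73984, 9)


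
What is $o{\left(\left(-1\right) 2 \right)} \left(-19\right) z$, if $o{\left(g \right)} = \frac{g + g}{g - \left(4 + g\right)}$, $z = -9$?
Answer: $171$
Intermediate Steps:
$o{\left(g \right)} = - \frac{g}{2}$ ($o{\left(g \right)} = \frac{2 g}{-4} = 2 g \left(- \frac{1}{4}\right) = - \frac{g}{2}$)
$o{\left(\left(-1\right) 2 \right)} \left(-19\right) z = - \frac{\left(-1\right) 2}{2} \left(-19\right) \left(-9\right) = \left(- \frac{1}{2}\right) \left(-2\right) \left(-19\right) \left(-9\right) = 1 \left(-19\right) \left(-9\right) = \left(-19\right) \left(-9\right) = 171$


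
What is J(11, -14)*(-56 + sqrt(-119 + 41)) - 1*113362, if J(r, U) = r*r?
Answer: -120138 + 121*I*sqrt(78) ≈ -1.2014e+5 + 1068.6*I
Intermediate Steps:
J(r, U) = r**2
J(11, -14)*(-56 + sqrt(-119 + 41)) - 1*113362 = 11**2*(-56 + sqrt(-119 + 41)) - 1*113362 = 121*(-56 + sqrt(-78)) - 113362 = 121*(-56 + I*sqrt(78)) - 113362 = (-6776 + 121*I*sqrt(78)) - 113362 = -120138 + 121*I*sqrt(78)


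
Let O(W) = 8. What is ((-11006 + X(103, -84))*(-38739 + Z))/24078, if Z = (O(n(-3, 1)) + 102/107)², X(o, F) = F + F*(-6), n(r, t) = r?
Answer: 2342708513771/137834511 ≈ 16997.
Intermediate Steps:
X(o, F) = -5*F (X(o, F) = F - 6*F = -5*F)
Z = 917764/11449 (Z = (8 + 102/107)² = (958/107)² = 917764/11449 ≈ 80.161)
((-11006 + X(103, -84))*(-38739 + Z))/24078 = ((-11006 - 5*(-84))*(-38739 + 917764/11449))/24078 = ((-11006 + 420)*(-442605047/11449))*(1/24078) = -10586*(-442605047/11449)*(1/24078) = (4685417027542/11449)*(1/24078) = 2342708513771/137834511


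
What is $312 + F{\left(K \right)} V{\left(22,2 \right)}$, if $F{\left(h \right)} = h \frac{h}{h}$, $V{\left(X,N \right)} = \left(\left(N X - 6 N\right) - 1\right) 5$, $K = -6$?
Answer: $-618$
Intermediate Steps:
$V{\left(X,N \right)} = -5 - 30 N + 5 N X$ ($V{\left(X,N \right)} = \left(\left(- 6 N + N X\right) - 1\right) 5 = \left(-1 - 6 N + N X\right) 5 = -5 - 30 N + 5 N X$)
$F{\left(h \right)} = h$ ($F{\left(h \right)} = h 1 = h$)
$312 + F{\left(K \right)} V{\left(22,2 \right)} = 312 - 6 \left(-5 - 60 + 5 \cdot 2 \cdot 22\right) = 312 - 6 \left(-5 - 60 + 220\right) = 312 - 930 = -618$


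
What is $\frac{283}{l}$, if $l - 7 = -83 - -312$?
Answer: $\frac{283}{236} \approx 1.1992$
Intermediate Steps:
$l = 236$ ($l = 7 - -229 = 7 + \left(-83 + 312\right) = 7 + 229 = 236$)
$\frac{283}{l} = \frac{283}{236}$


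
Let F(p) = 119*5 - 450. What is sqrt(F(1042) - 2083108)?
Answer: I*sqrt(2082963) ≈ 1443.2*I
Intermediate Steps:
F(p) = 145 (F(p) = 595 - 450 = 145)
sqrt(F(1042) - 2083108) = sqrt(145 - 2083108) = sqrt(-2082963) = I*sqrt(2082963)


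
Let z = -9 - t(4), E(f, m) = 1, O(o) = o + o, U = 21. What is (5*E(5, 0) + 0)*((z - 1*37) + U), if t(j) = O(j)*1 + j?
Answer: -185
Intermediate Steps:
O(o) = 2*o
t(j) = 3*j (t(j) = (2*j)*1 + j = 2*j + j = 3*j)
z = -21 (z = -9 - 3*4 = -9 - 1*12 = -9 - 12 = -21)
(5*E(5, 0) + 0)*((z - 1*37) + U) = (5*1 + 0)*((-21 - 1*37) + 21) = (5 + 0)*((-21 - 37) + 21) = 5*(-58 + 21) = 5*(-37) = -185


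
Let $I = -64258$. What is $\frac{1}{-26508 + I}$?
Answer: $- \frac{1}{90766} \approx -1.1017 \cdot 10^{-5}$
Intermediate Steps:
$\frac{1}{-26508 + I} = \frac{1}{-26508 - 64258} = \frac{1}{-90766} = - \frac{1}{90766}$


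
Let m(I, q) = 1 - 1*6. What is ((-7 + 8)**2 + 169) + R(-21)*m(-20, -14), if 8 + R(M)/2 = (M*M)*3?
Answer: -12980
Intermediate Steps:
m(I, q) = -5 (m(I, q) = 1 - 6 = -5)
R(M) = -16 + 6*M**2 (R(M) = -16 + 2*((M*M)*3) = -16 + 2*(M**2*3) = -16 + 2*(3*M**2) = -16 + 6*M**2)
((-7 + 8)**2 + 169) + R(-21)*m(-20, -14) = ((-7 + 8)**2 + 169) + (-16 + 6*(-21)**2)*(-5) = (1**2 + 169) + (-16 + 6*441)*(-5) = (1 + 169) + (-16 + 2646)*(-5) = 170 + 2630*(-5) = 170 - 13150 = -12980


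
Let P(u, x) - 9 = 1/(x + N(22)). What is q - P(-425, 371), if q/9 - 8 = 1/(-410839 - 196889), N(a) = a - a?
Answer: 4734605159/75155696 ≈ 62.997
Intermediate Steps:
N(a) = 0
q = 14585469/202576 (q = 72 + 9/(-410839 - 196889) = 72 + 9/(-607728) = 72 + 9*(-1/607728) = 72 - 3/202576 = 14585469/202576 ≈ 72.000)
P(u, x) = 9 + 1/x (P(u, x) = 9 + 1/(x + 0) = 9 + 1/x)
q - P(-425, 371) = 14585469/202576 - (9 + 1/371) = 14585469/202576 - 1*3340/371 = 14585469/202576 - 3340/371 = 4734605159/75155696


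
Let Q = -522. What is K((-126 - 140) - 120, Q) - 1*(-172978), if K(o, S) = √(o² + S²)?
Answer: 172978 + 2*√105370 ≈ 1.7363e+5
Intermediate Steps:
K(o, S) = √(S² + o²)
K((-126 - 140) - 120, Q) - 1*(-172978) = √((-522)² + ((-126 - 140) - 120)²) - 1*(-172978) = √(272484 + (-266 - 120)²) + 172978 = √(272484 + (-386)²) + 172978 = √(272484 + 148996) + 172978 = √421480 + 172978 = 2*√105370 + 172978 = 172978 + 2*√105370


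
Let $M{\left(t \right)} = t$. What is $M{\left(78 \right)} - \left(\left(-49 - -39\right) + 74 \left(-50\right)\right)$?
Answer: $3788$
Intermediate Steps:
$M{\left(78 \right)} - \left(\left(-49 - -39\right) + 74 \left(-50\right)\right) = 78 - \left(\left(-49 - -39\right) + 74 \left(-50\right)\right) = 78 - \left(\left(-49 + 39\right) - 3700\right) = 78 - \left(-10 - 3700\right) = 78 - -3710 = 78 + 3710 = 3788$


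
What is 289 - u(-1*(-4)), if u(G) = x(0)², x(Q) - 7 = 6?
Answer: 120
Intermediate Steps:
x(Q) = 13 (x(Q) = 7 + 6 = 13)
u(G) = 169 (u(G) = 13² = 169)
289 - u(-1*(-4)) = 289 - 1*169 = 289 - 169 = 120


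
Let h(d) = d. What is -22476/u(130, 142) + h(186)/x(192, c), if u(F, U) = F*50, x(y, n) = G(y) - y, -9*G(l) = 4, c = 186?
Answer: -6226179/1407250 ≈ -4.4244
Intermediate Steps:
G(l) = -4/9 (G(l) = -1/9*4 = -4/9)
x(y, n) = -4/9 - y
u(F, U) = 50*F
-22476/u(130, 142) + h(186)/x(192, c) = -22476/(50*130) + 186/(-4/9 - 1*192) = -22476/6500 + 186/(-4/9 - 192) = -22476*1/6500 + 186/(-1732/9) = -5619/1625 + 186*(-9/1732) = -5619/1625 - 837/866 = -6226179/1407250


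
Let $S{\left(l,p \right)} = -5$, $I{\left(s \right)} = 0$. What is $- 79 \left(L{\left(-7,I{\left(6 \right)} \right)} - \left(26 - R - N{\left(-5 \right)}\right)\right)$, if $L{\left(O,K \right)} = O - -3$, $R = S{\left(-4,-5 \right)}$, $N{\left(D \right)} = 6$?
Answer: $2291$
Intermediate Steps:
$R = -5$
$L{\left(O,K \right)} = 3 + O$ ($L{\left(O,K \right)} = O + 3 = 3 + O$)
$- 79 \left(L{\left(-7,I{\left(6 \right)} \right)} - \left(26 - R - N{\left(-5 \right)}\right)\right) = - 79 \left(\left(3 - 7\right) + \left(\left(-5 + 6\right) - 26\right)\right) = - 79 \left(-4 + \left(1 - 26\right)\right) = - 79 \left(-4 - 25\right) = \left(-79\right) \left(-29\right) = 2291$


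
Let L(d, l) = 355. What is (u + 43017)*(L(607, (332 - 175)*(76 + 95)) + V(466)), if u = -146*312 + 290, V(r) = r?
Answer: -1843145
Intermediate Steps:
u = -45262 (u = -45552 + 290 = -45262)
(u + 43017)*(L(607, (332 - 175)*(76 + 95)) + V(466)) = (-45262 + 43017)*(355 + 466) = -2245*821 = -1843145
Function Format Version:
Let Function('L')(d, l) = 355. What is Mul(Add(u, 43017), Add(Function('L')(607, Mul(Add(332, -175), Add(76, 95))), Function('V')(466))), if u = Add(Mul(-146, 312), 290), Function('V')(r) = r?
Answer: -1843145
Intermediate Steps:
u = -45262 (u = Add(-45552, 290) = -45262)
Mul(Add(u, 43017), Add(Function('L')(607, Mul(Add(332, -175), Add(76, 95))), Function('V')(466))) = Mul(Add(-45262, 43017), Add(355, 466)) = Mul(-2245, 821) = -1843145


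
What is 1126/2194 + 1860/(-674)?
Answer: -830479/369689 ≈ -2.2464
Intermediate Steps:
1126/2194 + 1860/(-674) = 1126*(1/2194) + 1860*(-1/674) = 563/1097 - 930/337 = -830479/369689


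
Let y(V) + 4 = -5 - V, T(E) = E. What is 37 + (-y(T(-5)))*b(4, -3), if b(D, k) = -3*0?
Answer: 37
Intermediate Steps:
y(V) = -9 - V (y(V) = -4 + (-5 - V) = -9 - V)
b(D, k) = 0
37 + (-y(T(-5)))*b(4, -3) = 37 - (-9 - 1*(-5))*0 = 37 - (-9 + 5)*0 = 37 - 1*(-4)*0 = 37 + 4*0 = 37 + 0 = 37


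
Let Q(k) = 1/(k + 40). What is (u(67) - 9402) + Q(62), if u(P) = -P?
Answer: -965837/102 ≈ -9469.0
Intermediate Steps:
Q(k) = 1/(40 + k)
(u(67) - 9402) + Q(62) = (-1*67 - 9402) + 1/(40 + 62) = (-67 - 9402) + 1/102 = -9469 + 1/102 = -965837/102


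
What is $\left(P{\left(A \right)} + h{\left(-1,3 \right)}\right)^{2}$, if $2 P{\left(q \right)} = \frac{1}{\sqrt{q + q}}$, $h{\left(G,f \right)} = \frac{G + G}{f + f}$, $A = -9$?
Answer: $\frac{7}{72} + \frac{i \sqrt{2}}{18} \approx 0.097222 + 0.078567 i$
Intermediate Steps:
$h{\left(G,f \right)} = \frac{G}{f}$ ($h{\left(G,f \right)} = \frac{2 G}{2 f} = 2 G \frac{1}{2 f} = \frac{G}{f}$)
$P{\left(q \right)} = \frac{\sqrt{2}}{4 \sqrt{q}}$ ($P{\left(q \right)} = \frac{1}{2 \sqrt{q + q}} = \frac{1}{2 \sqrt{2 q}} = \frac{1}{2 \sqrt{2} \sqrt{q}} = \frac{\frac{1}{2} \sqrt{2} \frac{1}{\sqrt{q}}}{2} = \frac{\sqrt{2}}{4 \sqrt{q}}$)
$\left(P{\left(A \right)} + h{\left(-1,3 \right)}\right)^{2} = \left(\frac{\sqrt{2}}{4 \cdot 3 i} - \frac{1}{3}\right)^{2} = \left(\frac{\sqrt{2} \left(- \frac{i}{3}\right)}{4} - \frac{1}{3}\right)^{2} = \left(- \frac{i \sqrt{2}}{12} - \frac{1}{3}\right)^{2} = \left(- \frac{1}{3} - \frac{i \sqrt{2}}{12}\right)^{2}$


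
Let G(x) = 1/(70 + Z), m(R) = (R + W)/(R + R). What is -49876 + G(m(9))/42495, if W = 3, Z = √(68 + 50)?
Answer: -1013535632477/20321109 - √118/203211090 ≈ -49876.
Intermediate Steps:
Z = √118 ≈ 10.863
m(R) = (3 + R)/(2*R) (m(R) = (R + 3)/(R + R) = (3 + R)/((2*R)) = (3 + R)*(1/(2*R)) = (3 + R)/(2*R))
G(x) = 1/(70 + √118)
-49876 + G(m(9))/42495 = -49876 + (35/2391 - √118/4782)/42495 = -49876 + (35/2391 - √118/4782)*(1/42495) = -49876 + (7/20321109 - √118/203211090) = -1013535632477/20321109 - √118/203211090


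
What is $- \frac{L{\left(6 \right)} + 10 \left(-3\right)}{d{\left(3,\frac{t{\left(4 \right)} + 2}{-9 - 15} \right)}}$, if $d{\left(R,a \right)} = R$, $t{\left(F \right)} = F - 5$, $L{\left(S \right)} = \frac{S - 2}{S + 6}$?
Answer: $\frac{89}{9} \approx 9.8889$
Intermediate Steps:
$L{\left(S \right)} = \frac{-2 + S}{6 + S}$
$t{\left(F \right)} = -5 + F$
$- \frac{L{\left(6 \right)} + 10 \left(-3\right)}{d{\left(3,\frac{t{\left(4 \right)} + 2}{-9 - 15} \right)}} = - \frac{\frac{-2 + 6}{6 + 6} + 10 \left(-3\right)}{3} = - \frac{\frac{1}{12} \cdot 4 - 30}{3} = - \frac{\frac{1}{3} - 30}{3} = - \frac{-89}{3 \cdot 3} = \left(-1\right) \left(- \frac{89}{9}\right) = \frac{89}{9}$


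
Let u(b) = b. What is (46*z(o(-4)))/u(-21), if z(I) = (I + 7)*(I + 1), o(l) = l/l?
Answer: -736/21 ≈ -35.048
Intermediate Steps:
o(l) = 1
z(I) = (1 + I)*(7 + I) (z(I) = (7 + I)*(1 + I) = (1 + I)*(7 + I))
(46*z(o(-4)))/u(-21) = (46*(7 + 1² + 8*1))/(-21) = (46*(7 + 1 + 8))*(-1/21) = (46*16)*(-1/21) = 736*(-1/21) = -736/21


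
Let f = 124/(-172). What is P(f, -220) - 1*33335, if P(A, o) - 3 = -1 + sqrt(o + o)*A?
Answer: -33333 - 62*I*sqrt(110)/43 ≈ -33333.0 - 15.122*I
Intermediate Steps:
f = -31/43 (f = 124*(-1/172) = -31/43 ≈ -0.72093)
P(A, o) = 2 + A*sqrt(2)*sqrt(o) (P(A, o) = 3 + (-1 + sqrt(o + o)*A) = 3 + (-1 + sqrt(2*o)*A) = 3 + (-1 + (sqrt(2)*sqrt(o))*A) = 3 + (-1 + A*sqrt(2)*sqrt(o)) = 2 + A*sqrt(2)*sqrt(o))
P(f, -220) - 1*33335 = (2 - 31*sqrt(2)*sqrt(-220)/43) - 1*33335 = (2 - 31*sqrt(2)*2*I*sqrt(55)/43) - 33335 = (2 - 62*I*sqrt(110)/43) - 33335 = -33333 - 62*I*sqrt(110)/43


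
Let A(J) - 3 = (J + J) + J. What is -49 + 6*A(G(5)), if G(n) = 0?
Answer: -31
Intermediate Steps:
A(J) = 3 + 3*J (A(J) = 3 + ((J + J) + J) = 3 + (2*J + J) = 3 + 3*J)
-49 + 6*A(G(5)) = -49 + 6*(3 + 3*0) = -49 + 6*(3 + 0) = -49 + 6*3 = -49 + 18 = -31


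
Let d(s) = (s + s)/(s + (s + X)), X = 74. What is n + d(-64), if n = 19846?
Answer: 535906/27 ≈ 19848.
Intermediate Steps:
d(s) = 2*s/(74 + 2*s) (d(s) = (s + s)/(s + (s + 74)) = (2*s)/(s + (74 + s)) = (2*s)/(74 + 2*s) = 2*s/(74 + 2*s))
n + d(-64) = 19846 - 64/(37 - 64) = 19846 - 64/(-27) = 19846 - 64*(-1/27) = 19846 + 64/27 = 535906/27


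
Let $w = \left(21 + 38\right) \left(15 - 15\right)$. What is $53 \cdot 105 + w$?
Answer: $5565$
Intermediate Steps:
$w = 0$ ($w = 59 \cdot 0 = 0$)
$53 \cdot 105 + w = 53 \cdot 105 + 0 = 5565 + 0 = 5565$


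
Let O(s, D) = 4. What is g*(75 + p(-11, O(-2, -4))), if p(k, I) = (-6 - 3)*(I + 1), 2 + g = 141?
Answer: 4170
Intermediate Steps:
g = 139 (g = -2 + 141 = 139)
p(k, I) = -9 - 9*I (p(k, I) = -9*(1 + I) = -9 - 9*I)
g*(75 + p(-11, O(-2, -4))) = 139*(75 + (-9 - 9*4)) = 139*(75 + (-9 - 36)) = 139*(75 - 45) = 139*30 = 4170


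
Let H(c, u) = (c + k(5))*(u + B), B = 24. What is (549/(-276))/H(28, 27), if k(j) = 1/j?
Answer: -305/220524 ≈ -0.0013831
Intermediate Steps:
k(j) = 1/j
H(c, u) = (24 + u)*(⅕ + c) (H(c, u) = (c + 1/5)*(u + 24) = (c + ⅕)*(24 + u) = (⅕ + c)*(24 + u) = (24 + u)*(⅕ + c))
(549/(-276))/H(28, 27) = (549/(-276))/(24/5 + 24*28 + (⅕)*27 + 28*27) = (549*(-1/276))/(24/5 + 672 + 27/5 + 756) = -183/(92*7191/5) = -183/92*5/7191 = -305/220524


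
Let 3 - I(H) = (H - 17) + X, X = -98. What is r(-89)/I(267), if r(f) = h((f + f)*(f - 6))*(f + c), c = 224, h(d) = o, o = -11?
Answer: 1485/149 ≈ 9.9664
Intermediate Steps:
I(H) = 118 - H (I(H) = 3 - ((H - 17) - 98) = 3 - ((-17 + H) - 98) = 3 - (-115 + H) = 3 + (115 - H) = 118 - H)
h(d) = -11
r(f) = -2464 - 11*f (r(f) = -11*(f + 224) = -11*(224 + f) = -2464 - 11*f)
r(-89)/I(267) = (-2464 - 11*(-89))/(118 - 1*267) = (-2464 + 979)/(118 - 267) = -1485/(-149) = -1485*(-1/149) = 1485/149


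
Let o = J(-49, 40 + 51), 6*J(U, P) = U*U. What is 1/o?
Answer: 6/2401 ≈ 0.0024990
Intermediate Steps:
J(U, P) = U²/6 (J(U, P) = (U*U)/6 = U²/6)
o = 2401/6 (o = (⅙)*(-49)² = (⅙)*2401 = 2401/6 ≈ 400.17)
1/o = 1/(2401/6) = 6/2401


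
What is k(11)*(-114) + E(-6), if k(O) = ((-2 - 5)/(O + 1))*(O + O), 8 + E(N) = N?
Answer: 1449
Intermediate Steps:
E(N) = -8 + N
k(O) = -14*O/(1 + O) (k(O) = (-7/(1 + O))*(2*O) = -14*O/(1 + O))
k(11)*(-114) + E(-6) = -14*11/(1 + 11)*(-114) + (-8 - 6) = -14*11/12*(-114) - 14 = -14*11*1/12*(-114) - 14 = -77/6*(-114) - 14 = 1463 - 14 = 1449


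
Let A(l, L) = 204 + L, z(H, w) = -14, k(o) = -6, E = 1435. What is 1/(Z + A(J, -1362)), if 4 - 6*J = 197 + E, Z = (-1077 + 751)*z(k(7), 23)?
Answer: 1/3406 ≈ 0.00029360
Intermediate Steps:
Z = 4564 (Z = (-1077 + 751)*(-14) = -326*(-14) = 4564)
J = -814/3 (J = ⅔ - (197 + 1435)/6 = ⅔ - ⅙*1632 = ⅔ - 272 = -814/3 ≈ -271.33)
1/(Z + A(J, -1362)) = 1/(4564 + (204 - 1362)) = 1/(4564 - 1158) = 1/3406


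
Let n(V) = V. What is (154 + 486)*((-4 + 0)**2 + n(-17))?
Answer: -640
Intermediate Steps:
(154 + 486)*((-4 + 0)**2 + n(-17)) = (154 + 486)*((-4 + 0)**2 - 17) = 640*((-4)**2 - 17) = 640*(16 - 17) = 640*(-1) = -640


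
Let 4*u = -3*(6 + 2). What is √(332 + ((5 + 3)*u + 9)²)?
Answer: √1853 ≈ 43.047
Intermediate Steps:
u = -6 (u = (-3*(6 + 2))/4 = (-3*8)/4 = (¼)*(-24) = -6)
√(332 + ((5 + 3)*u + 9)²) = √(332 + ((5 + 3)*(-6) + 9)²) = √(332 + (8*(-6) + 9)²) = √(332 + (-48 + 9)²) = √(332 + (-39)²) = √(332 + 1521) = √1853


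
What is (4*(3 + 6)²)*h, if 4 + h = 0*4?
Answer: -1296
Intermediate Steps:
h = -4 (h = -4 + 0*4 = -4 + 0 = -4)
(4*(3 + 6)²)*h = (4*(3 + 6)²)*(-4) = (4*9²)*(-4) = (4*81)*(-4) = 324*(-4) = -1296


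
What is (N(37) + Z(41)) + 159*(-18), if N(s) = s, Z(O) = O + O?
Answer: -2743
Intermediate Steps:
Z(O) = 2*O
(N(37) + Z(41)) + 159*(-18) = (37 + 2*41) + 159*(-18) = (37 + 82) - 2862 = 119 - 2862 = -2743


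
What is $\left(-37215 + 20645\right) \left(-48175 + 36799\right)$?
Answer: $188500320$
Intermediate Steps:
$\left(-37215 + 20645\right) \left(-48175 + 36799\right) = \left(-16570\right) \left(-11376\right) = 188500320$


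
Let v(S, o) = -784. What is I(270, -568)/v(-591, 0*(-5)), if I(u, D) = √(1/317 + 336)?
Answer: -√33764621/248528 ≈ -0.023381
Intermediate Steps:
I(u, D) = √33764621/317 (I(u, D) = √(1/317 + 336) = √(106513/317) = √33764621/317)
I(270, -568)/v(-591, 0*(-5)) = (√33764621/317)/(-784) = (√33764621/317)*(-1/784) = -√33764621/248528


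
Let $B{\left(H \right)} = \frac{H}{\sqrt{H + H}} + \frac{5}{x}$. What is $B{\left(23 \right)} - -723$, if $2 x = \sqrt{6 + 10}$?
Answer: $\frac{1451}{2} + \frac{\sqrt{46}}{2} \approx 728.89$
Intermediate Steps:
$x = 2$ ($x = \frac{\sqrt{6 + 10}}{2} = \frac{\sqrt{16}}{2} = \frac{1}{2} \cdot 4 = 2$)
$B{\left(H \right)} = \frac{5}{2} + \frac{\sqrt{2} \sqrt{H}}{2}$ ($B{\left(H \right)} = \frac{H}{\sqrt{H + H}} + \frac{5}{2} = \frac{H}{\sqrt{2 H}} + 5 \cdot \frac{1}{2} = \frac{H}{\sqrt{2} \sqrt{H}} + \frac{5}{2} = H \frac{\sqrt{2}}{2 \sqrt{H}} + \frac{5}{2} = \frac{\sqrt{2} \sqrt{H}}{2} + \frac{5}{2} = \frac{5}{2} + \frac{\sqrt{2} \sqrt{H}}{2}$)
$B{\left(23 \right)} - -723 = \left(\frac{5}{2} + \frac{\sqrt{2} \sqrt{23}}{2}\right) - -723 = \left(\frac{5}{2} + \frac{\sqrt{46}}{2}\right) + 723 = \frac{1451}{2} + \frac{\sqrt{46}}{2}$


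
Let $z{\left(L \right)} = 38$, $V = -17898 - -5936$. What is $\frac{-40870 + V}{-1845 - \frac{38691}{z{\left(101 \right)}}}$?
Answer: $\frac{2007616}{108801} \approx 18.452$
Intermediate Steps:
$V = -11962$ ($V = -17898 + 5936 = -11962$)
$\frac{-40870 + V}{-1845 - \frac{38691}{z{\left(101 \right)}}} = \frac{-40870 - 11962}{-1845 - \frac{38691}{38}} = - \frac{52832}{-1845 - \frac{38691}{38}} = - \frac{52832}{- \frac{108801}{38}} = \left(-52832\right) \left(- \frac{38}{108801}\right) = \frac{2007616}{108801}$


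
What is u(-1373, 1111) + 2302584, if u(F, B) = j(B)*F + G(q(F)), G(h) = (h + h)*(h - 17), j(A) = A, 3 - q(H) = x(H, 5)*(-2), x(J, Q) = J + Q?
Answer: 15808681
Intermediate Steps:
q(H) = 13 + 2*H (q(H) = 3 - (H + 5)*(-2) = 3 - (5 + H)*(-2) = 3 - (-10 - 2*H) = 3 + (10 + 2*H) = 13 + 2*H)
G(h) = 2*h*(-17 + h) (G(h) = (2*h)*(-17 + h) = 2*h*(-17 + h))
u(F, B) = B*F + 2*(-4 + 2*F)*(13 + 2*F) (u(F, B) = B*F + 2*(13 + 2*F)*(-17 + (13 + 2*F)) = B*F + 2*(13 + 2*F)*(-4 + 2*F) = B*F + 2*(-4 + 2*F)*(13 + 2*F))
u(-1373, 1111) + 2302584 = (1111*(-1373) + 4*(-2 - 1373)*(13 + 2*(-1373))) + 2302584 = (-1525403 + 4*(-1375)*(13 - 2746)) + 2302584 = (-1525403 + 4*(-1375)*(-2733)) + 2302584 = (-1525403 + 15031500) + 2302584 = 13506097 + 2302584 = 15808681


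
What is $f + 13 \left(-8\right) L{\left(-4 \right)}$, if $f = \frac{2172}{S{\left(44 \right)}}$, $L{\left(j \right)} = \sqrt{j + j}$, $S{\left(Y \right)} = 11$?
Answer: $\frac{2172}{11} - 208 i \sqrt{2} \approx 197.45 - 294.16 i$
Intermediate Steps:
$L{\left(j \right)} = \sqrt{2} \sqrt{j}$ ($L{\left(j \right)} = \sqrt{2 j} = \sqrt{2} \sqrt{j}$)
$f = \frac{2172}{11} \approx 197.45$
$f + 13 \left(-8\right) L{\left(-4 \right)} = \frac{2172}{11} + 13 \left(-8\right) \sqrt{2} \sqrt{-4} = \frac{2172}{11} - 104 \sqrt{2} \cdot 2 i = \frac{2172}{11} - 104 \cdot 2 i \sqrt{2} = \frac{2172}{11} - 208 i \sqrt{2}$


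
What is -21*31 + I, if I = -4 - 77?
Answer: -732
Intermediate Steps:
I = -81
-21*31 + I = -21*31 - 81 = -651 - 81 = -732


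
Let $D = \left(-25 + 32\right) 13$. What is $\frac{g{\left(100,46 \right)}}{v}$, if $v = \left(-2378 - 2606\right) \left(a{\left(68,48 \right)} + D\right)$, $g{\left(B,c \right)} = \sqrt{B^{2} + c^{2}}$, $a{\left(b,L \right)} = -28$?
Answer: $- \frac{\sqrt{3029}}{156996} \approx -0.00035056$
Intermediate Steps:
$D = 91$ ($D = 7 \cdot 13 = 91$)
$v = -313992$ ($v = \left(-2378 - 2606\right) \left(-28 + 91\right) = \left(-4984\right) 63 = -313992$)
$\frac{g{\left(100,46 \right)}}{v} = \frac{\sqrt{100^{2} + 46^{2}}}{-313992} = \sqrt{10000 + 2116} \left(- \frac{1}{313992}\right) = \sqrt{12116} \left(- \frac{1}{313992}\right) = 2 \sqrt{3029} \left(- \frac{1}{313992}\right) = - \frac{\sqrt{3029}}{156996}$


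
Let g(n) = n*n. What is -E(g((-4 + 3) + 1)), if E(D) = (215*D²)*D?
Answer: 0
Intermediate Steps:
g(n) = n²
E(D) = 215*D³
-E(g((-4 + 3) + 1)) = -215*(((-4 + 3) + 1)²)³ = -215*((-1 + 1)²)³ = -215*(0²)³ = -215*0³ = -215*0 = -1*0 = 0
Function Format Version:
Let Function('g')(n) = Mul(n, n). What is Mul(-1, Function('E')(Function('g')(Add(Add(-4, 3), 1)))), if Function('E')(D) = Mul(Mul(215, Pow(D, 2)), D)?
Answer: 0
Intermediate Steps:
Function('g')(n) = Pow(n, 2)
Function('E')(D) = Mul(215, Pow(D, 3))
Mul(-1, Function('E')(Function('g')(Add(Add(-4, 3), 1)))) = Mul(-1, Mul(215, Pow(Pow(Add(Add(-4, 3), 1), 2), 3))) = Mul(-1, Mul(215, Pow(Pow(Add(-1, 1), 2), 3))) = Mul(-1, Mul(215, Pow(Pow(0, 2), 3))) = Mul(-1, Mul(215, Pow(0, 3))) = Mul(-1, Mul(215, 0)) = Mul(-1, 0) = 0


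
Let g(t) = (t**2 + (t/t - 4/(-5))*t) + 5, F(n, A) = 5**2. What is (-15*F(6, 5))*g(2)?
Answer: -4725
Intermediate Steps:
F(n, A) = 25
g(t) = 5 + t**2 + 9*t/5 (g(t) = (t**2 + (1 - 4*(-1/5))*t) + 5 = (t**2 + (1 + 4/5)*t) + 5 = (t**2 + 9*t/5) + 5 = 5 + t**2 + 9*t/5)
(-15*F(6, 5))*g(2) = (-15*25)*(5 + 2**2 + (9/5)*2) = -375*(5 + 4 + 18/5) = -375*63/5 = -4725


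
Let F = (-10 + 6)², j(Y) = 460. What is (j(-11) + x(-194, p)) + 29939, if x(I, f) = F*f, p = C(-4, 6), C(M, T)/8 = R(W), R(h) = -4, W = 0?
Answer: 29887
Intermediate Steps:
C(M, T) = -32 (C(M, T) = 8*(-4) = -32)
F = 16 (F = (-4)² = 16)
p = -32
x(I, f) = 16*f
(j(-11) + x(-194, p)) + 29939 = (460 + 16*(-32)) + 29939 = (460 - 512) + 29939 = -52 + 29939 = 29887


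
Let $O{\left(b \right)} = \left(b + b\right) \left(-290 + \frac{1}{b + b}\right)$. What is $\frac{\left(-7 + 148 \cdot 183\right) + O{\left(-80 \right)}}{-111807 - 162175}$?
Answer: $- \frac{36739}{136991} \approx -0.26819$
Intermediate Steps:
$O{\left(b \right)} = 2 b \left(-290 + \frac{1}{2 b}\right)$
$\frac{\left(-7 + 148 \cdot 183\right) + O{\left(-80 \right)}}{-111807 - 162175} = \frac{\left(-7 + 148 \cdot 183\right) + \left(1 - -46400\right)}{-111807 - 162175} = \frac{\left(-7 + 27084\right) + \left(1 + 46400\right)}{-273982} = \left(27077 + 46401\right) \left(- \frac{1}{273982}\right) = 73478 \left(- \frac{1}{273982}\right) = - \frac{36739}{136991}$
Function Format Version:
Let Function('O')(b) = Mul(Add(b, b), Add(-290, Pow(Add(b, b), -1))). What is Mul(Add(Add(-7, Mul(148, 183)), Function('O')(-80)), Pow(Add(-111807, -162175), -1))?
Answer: Rational(-36739, 136991) ≈ -0.26819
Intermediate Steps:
Function('O')(b) = Mul(2, b, Add(-290, Mul(Rational(1, 2), Pow(b, -1)))) (Function('O')(b) = Mul(Mul(2, b), Add(-290, Pow(Mul(2, b), -1))) = Mul(Mul(2, b), Add(-290, Mul(Rational(1, 2), Pow(b, -1)))) = Mul(2, b, Add(-290, Mul(Rational(1, 2), Pow(b, -1)))))
Mul(Add(Add(-7, Mul(148, 183)), Function('O')(-80)), Pow(Add(-111807, -162175), -1)) = Mul(Add(Add(-7, Mul(148, 183)), Add(1, Mul(-580, -80))), Pow(Add(-111807, -162175), -1)) = Mul(Add(Add(-7, 27084), Add(1, 46400)), Pow(-273982, -1)) = Mul(Add(27077, 46401), Rational(-1, 273982)) = Mul(73478, Rational(-1, 273982)) = Rational(-36739, 136991)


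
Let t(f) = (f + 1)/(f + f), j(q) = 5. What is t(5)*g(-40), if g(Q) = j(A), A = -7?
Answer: 3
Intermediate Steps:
g(Q) = 5
t(f) = (1 + f)/(2*f) (t(f) = (1 + f)/((2*f)) = (1 + f)*(1/(2*f)) = (1 + f)/(2*f))
t(5)*g(-40) = ((½)*(1 + 5)/5)*5 = ((½)*(⅕)*6)*5 = (⅗)*5 = 3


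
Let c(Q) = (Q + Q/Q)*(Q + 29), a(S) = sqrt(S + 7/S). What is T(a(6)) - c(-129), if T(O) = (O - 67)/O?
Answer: -12799 - 67*sqrt(258)/43 ≈ -12824.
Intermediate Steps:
c(Q) = (1 + Q)*(29 + Q) (c(Q) = (Q + 1)*(29 + Q) = (1 + Q)*(29 + Q))
T(O) = (-67 + O)/O
T(a(6)) - c(-129) = (-67 + sqrt(6 + 7/6))/(sqrt(6 + 7/6)) - (29 + (-129)**2 + 30*(-129)) = (-67 + sqrt(6 + 7*(1/6)))/(sqrt(6 + 7*(1/6))) - (29 + 16641 - 3870) = (-67 + sqrt(6 + 7/6))/(sqrt(6 + 7/6)) - 1*12800 = (-67 + sqrt(43/6))/(sqrt(43/6)) - 12800 = (-67 + sqrt(258)/6)/((sqrt(258)/6)) - 12800 = (sqrt(258)/43)*(-67 + sqrt(258)/6) - 12800 = sqrt(258)*(-67 + sqrt(258)/6)/43 - 12800 = -12800 + sqrt(258)*(-67 + sqrt(258)/6)/43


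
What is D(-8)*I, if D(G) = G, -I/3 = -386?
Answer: -9264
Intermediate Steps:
I = 1158 (I = -3*(-386) = 1158)
D(-8)*I = -8*1158 = -9264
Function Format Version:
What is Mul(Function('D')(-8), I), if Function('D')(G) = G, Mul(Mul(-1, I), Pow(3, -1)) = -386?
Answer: -9264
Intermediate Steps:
I = 1158 (I = Mul(-3, -386) = 1158)
Mul(Function('D')(-8), I) = Mul(-8, 1158) = -9264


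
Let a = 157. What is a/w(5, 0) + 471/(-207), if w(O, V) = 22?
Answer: 7379/1518 ≈ 4.8610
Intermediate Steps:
a/w(5, 0) + 471/(-207) = 157/22 + 471/(-207) = 157*(1/22) + 471*(-1/207) = 157/22 - 157/69 = 7379/1518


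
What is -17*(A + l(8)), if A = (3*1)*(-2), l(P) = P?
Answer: -34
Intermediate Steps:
A = -6 (A = 3*(-2) = -6)
-17*(A + l(8)) = -17*(-6 + 8) = -17*2 = -34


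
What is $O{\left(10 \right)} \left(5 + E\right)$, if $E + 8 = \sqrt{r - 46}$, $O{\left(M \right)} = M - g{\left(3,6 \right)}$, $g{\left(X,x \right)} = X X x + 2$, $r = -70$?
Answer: $138 - 92 i \sqrt{29} \approx 138.0 - 495.44 i$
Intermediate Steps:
$g{\left(X,x \right)} = 2 + x X^{2}$ ($g{\left(X,x \right)} = X^{2} x + 2 = x X^{2} + 2 = 2 + x X^{2}$)
$O{\left(M \right)} = -56 + M$ ($O{\left(M \right)} = M - \left(2 + 6 \cdot 3^{2}\right) = M - \left(2 + 6 \cdot 9\right) = M - \left(2 + 54\right) = M - 56 = -56 + M$)
$E = -8 + 2 i \sqrt{29}$ ($E = -8 + \sqrt{-70 - 46} = -8 + \sqrt{-116} = -8 + 2 i \sqrt{29} \approx -8.0 + 10.77 i$)
$O{\left(10 \right)} \left(5 + E\right) = \left(-56 + 10\right) \left(5 - \left(8 - 2 i \sqrt{29}\right)\right) = - 46 \left(-3 + 2 i \sqrt{29}\right) = 138 - 92 i \sqrt{29}$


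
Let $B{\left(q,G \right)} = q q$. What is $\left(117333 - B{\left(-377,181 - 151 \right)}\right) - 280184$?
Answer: $-304980$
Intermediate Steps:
$B{\left(q,G \right)} = q^{2}$
$\left(117333 - B{\left(-377,181 - 151 \right)}\right) - 280184 = \left(117333 - \left(-377\right)^{2}\right) - 280184 = \left(117333 - 142129\right) - 280184 = -24796 - 280184 = -304980$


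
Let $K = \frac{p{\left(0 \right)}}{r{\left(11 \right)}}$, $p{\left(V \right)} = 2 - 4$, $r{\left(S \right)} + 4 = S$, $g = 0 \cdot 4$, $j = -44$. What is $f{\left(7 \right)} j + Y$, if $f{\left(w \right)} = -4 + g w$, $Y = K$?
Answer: $\frac{1230}{7} \approx 175.71$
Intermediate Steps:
$g = 0$
$r{\left(S \right)} = -4 + S$
$p{\left(V \right)} = -2$
$K = - \frac{2}{7}$ ($K = - \frac{2}{-4 + 11} = - \frac{2}{7} \approx -0.28571$)
$Y = - \frac{2}{7} \approx -0.28571$
$f{\left(w \right)} = -4$ ($f{\left(w \right)} = -4 + 0 w = -4 + 0 = -4$)
$f{\left(7 \right)} j + Y = \left(-4\right) \left(-44\right) - \frac{2}{7} = 176 - \frac{2}{7} = \frac{1230}{7}$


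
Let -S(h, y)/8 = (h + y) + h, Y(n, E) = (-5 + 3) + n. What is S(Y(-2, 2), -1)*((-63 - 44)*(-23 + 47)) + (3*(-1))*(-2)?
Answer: -184890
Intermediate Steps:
Y(n, E) = -2 + n
S(h, y) = -16*h - 8*y (S(h, y) = -8*((h + y) + h) = -8*(y + 2*h) = -16*h - 8*y)
S(Y(-2, 2), -1)*((-63 - 44)*(-23 + 47)) + (3*(-1))*(-2) = (-16*(-2 - 2) - 8*(-1))*((-63 - 44)*(-23 + 47)) + (3*(-1))*(-2) = (-16*(-4) + 8)*(-107*24) - 3*(-2) = (64 + 8)*(-2568) + 6 = 72*(-2568) + 6 = -184896 + 6 = -184890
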